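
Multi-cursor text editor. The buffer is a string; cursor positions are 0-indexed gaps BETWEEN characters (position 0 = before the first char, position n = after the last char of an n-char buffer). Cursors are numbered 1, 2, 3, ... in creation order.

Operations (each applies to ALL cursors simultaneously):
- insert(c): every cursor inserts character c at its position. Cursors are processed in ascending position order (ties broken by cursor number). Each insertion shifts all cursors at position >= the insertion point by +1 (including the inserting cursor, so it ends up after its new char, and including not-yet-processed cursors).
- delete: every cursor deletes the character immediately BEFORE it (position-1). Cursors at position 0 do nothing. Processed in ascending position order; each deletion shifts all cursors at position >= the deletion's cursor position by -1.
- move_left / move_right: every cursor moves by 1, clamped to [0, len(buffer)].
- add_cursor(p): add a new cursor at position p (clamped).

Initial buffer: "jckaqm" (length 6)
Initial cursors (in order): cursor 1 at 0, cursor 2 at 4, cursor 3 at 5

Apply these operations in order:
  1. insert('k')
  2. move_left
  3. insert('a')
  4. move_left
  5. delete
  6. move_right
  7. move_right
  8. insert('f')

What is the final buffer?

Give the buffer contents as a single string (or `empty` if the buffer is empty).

After op 1 (insert('k')): buffer="kjckakqkm" (len 9), cursors c1@1 c2@6 c3@8, authorship 1....2.3.
After op 2 (move_left): buffer="kjckakqkm" (len 9), cursors c1@0 c2@5 c3@7, authorship 1....2.3.
After op 3 (insert('a')): buffer="akjckaakqakm" (len 12), cursors c1@1 c2@7 c3@10, authorship 11....22.33.
After op 4 (move_left): buffer="akjckaakqakm" (len 12), cursors c1@0 c2@6 c3@9, authorship 11....22.33.
After op 5 (delete): buffer="akjckakakm" (len 10), cursors c1@0 c2@5 c3@7, authorship 11...2233.
After op 6 (move_right): buffer="akjckakakm" (len 10), cursors c1@1 c2@6 c3@8, authorship 11...2233.
After op 7 (move_right): buffer="akjckakakm" (len 10), cursors c1@2 c2@7 c3@9, authorship 11...2233.
After op 8 (insert('f')): buffer="akfjckakfakfm" (len 13), cursors c1@3 c2@9 c3@12, authorship 111...222333.

Answer: akfjckakfakfm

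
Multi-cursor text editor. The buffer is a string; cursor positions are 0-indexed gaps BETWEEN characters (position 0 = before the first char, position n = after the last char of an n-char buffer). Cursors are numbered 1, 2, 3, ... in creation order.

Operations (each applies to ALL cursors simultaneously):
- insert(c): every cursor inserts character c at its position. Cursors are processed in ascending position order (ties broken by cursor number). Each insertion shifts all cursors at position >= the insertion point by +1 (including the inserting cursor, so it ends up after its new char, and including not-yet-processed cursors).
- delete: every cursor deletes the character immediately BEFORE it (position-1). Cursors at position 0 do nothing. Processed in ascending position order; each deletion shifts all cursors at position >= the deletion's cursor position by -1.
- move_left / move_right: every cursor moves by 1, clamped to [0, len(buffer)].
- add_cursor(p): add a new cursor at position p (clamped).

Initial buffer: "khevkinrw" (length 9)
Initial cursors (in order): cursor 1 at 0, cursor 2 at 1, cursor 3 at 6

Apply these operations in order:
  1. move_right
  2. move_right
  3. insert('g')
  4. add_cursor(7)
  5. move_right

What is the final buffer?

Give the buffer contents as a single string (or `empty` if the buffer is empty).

After op 1 (move_right): buffer="khevkinrw" (len 9), cursors c1@1 c2@2 c3@7, authorship .........
After op 2 (move_right): buffer="khevkinrw" (len 9), cursors c1@2 c2@3 c3@8, authorship .........
After op 3 (insert('g')): buffer="khgegvkinrgw" (len 12), cursors c1@3 c2@5 c3@11, authorship ..1.2.....3.
After op 4 (add_cursor(7)): buffer="khgegvkinrgw" (len 12), cursors c1@3 c2@5 c4@7 c3@11, authorship ..1.2.....3.
After op 5 (move_right): buffer="khgegvkinrgw" (len 12), cursors c1@4 c2@6 c4@8 c3@12, authorship ..1.2.....3.

Answer: khgegvkinrgw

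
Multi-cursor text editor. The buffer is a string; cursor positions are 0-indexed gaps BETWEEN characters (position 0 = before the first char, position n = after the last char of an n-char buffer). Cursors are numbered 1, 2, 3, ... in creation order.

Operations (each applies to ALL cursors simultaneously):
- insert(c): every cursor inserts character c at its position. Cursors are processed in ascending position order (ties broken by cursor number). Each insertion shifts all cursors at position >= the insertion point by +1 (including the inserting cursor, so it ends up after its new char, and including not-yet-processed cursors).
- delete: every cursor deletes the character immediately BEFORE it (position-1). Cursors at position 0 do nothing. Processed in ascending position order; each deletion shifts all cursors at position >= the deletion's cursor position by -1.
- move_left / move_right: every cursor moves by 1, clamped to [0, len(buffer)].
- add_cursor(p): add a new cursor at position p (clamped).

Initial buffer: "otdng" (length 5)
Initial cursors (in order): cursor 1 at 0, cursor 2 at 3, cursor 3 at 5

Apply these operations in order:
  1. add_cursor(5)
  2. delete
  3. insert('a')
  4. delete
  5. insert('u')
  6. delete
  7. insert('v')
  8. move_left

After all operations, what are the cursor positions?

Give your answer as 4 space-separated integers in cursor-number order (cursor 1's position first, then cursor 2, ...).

Answer: 0 5 5 5

Derivation:
After op 1 (add_cursor(5)): buffer="otdng" (len 5), cursors c1@0 c2@3 c3@5 c4@5, authorship .....
After op 2 (delete): buffer="ot" (len 2), cursors c1@0 c2@2 c3@2 c4@2, authorship ..
After op 3 (insert('a')): buffer="aotaaa" (len 6), cursors c1@1 c2@6 c3@6 c4@6, authorship 1..234
After op 4 (delete): buffer="ot" (len 2), cursors c1@0 c2@2 c3@2 c4@2, authorship ..
After op 5 (insert('u')): buffer="uotuuu" (len 6), cursors c1@1 c2@6 c3@6 c4@6, authorship 1..234
After op 6 (delete): buffer="ot" (len 2), cursors c1@0 c2@2 c3@2 c4@2, authorship ..
After op 7 (insert('v')): buffer="votvvv" (len 6), cursors c1@1 c2@6 c3@6 c4@6, authorship 1..234
After op 8 (move_left): buffer="votvvv" (len 6), cursors c1@0 c2@5 c3@5 c4@5, authorship 1..234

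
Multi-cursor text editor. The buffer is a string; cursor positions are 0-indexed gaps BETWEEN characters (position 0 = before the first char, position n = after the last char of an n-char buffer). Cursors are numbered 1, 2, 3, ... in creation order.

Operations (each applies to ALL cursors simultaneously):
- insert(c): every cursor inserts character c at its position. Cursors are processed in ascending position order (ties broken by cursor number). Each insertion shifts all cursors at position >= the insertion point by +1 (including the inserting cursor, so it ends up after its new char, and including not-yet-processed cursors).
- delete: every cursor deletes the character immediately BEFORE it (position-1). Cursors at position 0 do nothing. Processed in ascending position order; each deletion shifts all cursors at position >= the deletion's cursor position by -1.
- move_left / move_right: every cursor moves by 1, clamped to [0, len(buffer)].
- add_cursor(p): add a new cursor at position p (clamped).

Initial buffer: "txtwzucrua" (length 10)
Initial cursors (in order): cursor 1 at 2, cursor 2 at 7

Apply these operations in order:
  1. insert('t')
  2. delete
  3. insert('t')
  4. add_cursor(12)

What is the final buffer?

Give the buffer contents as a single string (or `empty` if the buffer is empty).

Answer: txttwzuctrua

Derivation:
After op 1 (insert('t')): buffer="txttwzuctrua" (len 12), cursors c1@3 c2@9, authorship ..1.....2...
After op 2 (delete): buffer="txtwzucrua" (len 10), cursors c1@2 c2@7, authorship ..........
After op 3 (insert('t')): buffer="txttwzuctrua" (len 12), cursors c1@3 c2@9, authorship ..1.....2...
After op 4 (add_cursor(12)): buffer="txttwzuctrua" (len 12), cursors c1@3 c2@9 c3@12, authorship ..1.....2...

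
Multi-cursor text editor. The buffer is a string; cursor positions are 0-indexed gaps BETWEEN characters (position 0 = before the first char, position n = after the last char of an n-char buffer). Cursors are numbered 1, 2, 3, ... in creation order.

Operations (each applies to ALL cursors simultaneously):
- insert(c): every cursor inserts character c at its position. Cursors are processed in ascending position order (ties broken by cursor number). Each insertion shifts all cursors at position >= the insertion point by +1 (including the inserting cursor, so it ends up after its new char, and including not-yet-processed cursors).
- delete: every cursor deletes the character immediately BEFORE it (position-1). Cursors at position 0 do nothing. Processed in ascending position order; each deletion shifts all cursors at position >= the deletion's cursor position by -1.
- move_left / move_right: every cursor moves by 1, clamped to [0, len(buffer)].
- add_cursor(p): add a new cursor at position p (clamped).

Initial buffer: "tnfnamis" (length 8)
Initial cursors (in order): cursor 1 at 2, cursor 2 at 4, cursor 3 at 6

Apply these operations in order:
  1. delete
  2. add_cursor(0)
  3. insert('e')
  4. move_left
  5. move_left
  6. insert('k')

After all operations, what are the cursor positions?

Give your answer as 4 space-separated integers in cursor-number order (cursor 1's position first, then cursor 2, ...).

Answer: 3 6 9 1

Derivation:
After op 1 (delete): buffer="tfais" (len 5), cursors c1@1 c2@2 c3@3, authorship .....
After op 2 (add_cursor(0)): buffer="tfais" (len 5), cursors c4@0 c1@1 c2@2 c3@3, authorship .....
After op 3 (insert('e')): buffer="etefeaeis" (len 9), cursors c4@1 c1@3 c2@5 c3@7, authorship 4.1.2.3..
After op 4 (move_left): buffer="etefeaeis" (len 9), cursors c4@0 c1@2 c2@4 c3@6, authorship 4.1.2.3..
After op 5 (move_left): buffer="etefeaeis" (len 9), cursors c4@0 c1@1 c2@3 c3@5, authorship 4.1.2.3..
After op 6 (insert('k')): buffer="kektekfekaeis" (len 13), cursors c4@1 c1@3 c2@6 c3@9, authorship 441.12.23.3..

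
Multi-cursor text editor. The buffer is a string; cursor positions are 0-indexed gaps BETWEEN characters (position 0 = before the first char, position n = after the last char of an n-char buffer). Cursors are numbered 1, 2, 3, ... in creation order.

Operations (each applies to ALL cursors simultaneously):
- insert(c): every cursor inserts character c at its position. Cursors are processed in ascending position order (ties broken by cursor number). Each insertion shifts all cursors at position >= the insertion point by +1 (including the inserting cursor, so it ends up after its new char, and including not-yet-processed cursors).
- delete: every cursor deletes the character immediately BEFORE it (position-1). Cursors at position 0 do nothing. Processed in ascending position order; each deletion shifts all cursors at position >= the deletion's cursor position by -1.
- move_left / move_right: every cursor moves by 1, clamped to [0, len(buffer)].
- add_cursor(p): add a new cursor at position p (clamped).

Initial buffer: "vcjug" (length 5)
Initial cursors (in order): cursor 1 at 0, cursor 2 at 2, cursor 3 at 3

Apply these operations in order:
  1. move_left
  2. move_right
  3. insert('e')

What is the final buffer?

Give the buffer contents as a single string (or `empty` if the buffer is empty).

After op 1 (move_left): buffer="vcjug" (len 5), cursors c1@0 c2@1 c3@2, authorship .....
After op 2 (move_right): buffer="vcjug" (len 5), cursors c1@1 c2@2 c3@3, authorship .....
After op 3 (insert('e')): buffer="vecejeug" (len 8), cursors c1@2 c2@4 c3@6, authorship .1.2.3..

Answer: vecejeug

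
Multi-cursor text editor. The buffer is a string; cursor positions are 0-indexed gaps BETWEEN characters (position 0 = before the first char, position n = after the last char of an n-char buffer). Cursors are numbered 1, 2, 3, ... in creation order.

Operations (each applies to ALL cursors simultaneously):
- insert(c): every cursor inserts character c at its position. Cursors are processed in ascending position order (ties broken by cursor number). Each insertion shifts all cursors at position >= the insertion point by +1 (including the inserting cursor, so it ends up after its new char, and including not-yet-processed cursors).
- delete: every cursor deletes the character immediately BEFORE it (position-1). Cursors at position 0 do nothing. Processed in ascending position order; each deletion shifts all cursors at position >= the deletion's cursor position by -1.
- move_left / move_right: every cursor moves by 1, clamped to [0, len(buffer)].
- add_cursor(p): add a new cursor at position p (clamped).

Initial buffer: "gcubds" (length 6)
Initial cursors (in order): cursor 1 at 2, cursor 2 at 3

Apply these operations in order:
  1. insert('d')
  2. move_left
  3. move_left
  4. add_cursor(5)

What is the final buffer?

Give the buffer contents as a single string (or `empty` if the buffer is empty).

Answer: gcdudbds

Derivation:
After op 1 (insert('d')): buffer="gcdudbds" (len 8), cursors c1@3 c2@5, authorship ..1.2...
After op 2 (move_left): buffer="gcdudbds" (len 8), cursors c1@2 c2@4, authorship ..1.2...
After op 3 (move_left): buffer="gcdudbds" (len 8), cursors c1@1 c2@3, authorship ..1.2...
After op 4 (add_cursor(5)): buffer="gcdudbds" (len 8), cursors c1@1 c2@3 c3@5, authorship ..1.2...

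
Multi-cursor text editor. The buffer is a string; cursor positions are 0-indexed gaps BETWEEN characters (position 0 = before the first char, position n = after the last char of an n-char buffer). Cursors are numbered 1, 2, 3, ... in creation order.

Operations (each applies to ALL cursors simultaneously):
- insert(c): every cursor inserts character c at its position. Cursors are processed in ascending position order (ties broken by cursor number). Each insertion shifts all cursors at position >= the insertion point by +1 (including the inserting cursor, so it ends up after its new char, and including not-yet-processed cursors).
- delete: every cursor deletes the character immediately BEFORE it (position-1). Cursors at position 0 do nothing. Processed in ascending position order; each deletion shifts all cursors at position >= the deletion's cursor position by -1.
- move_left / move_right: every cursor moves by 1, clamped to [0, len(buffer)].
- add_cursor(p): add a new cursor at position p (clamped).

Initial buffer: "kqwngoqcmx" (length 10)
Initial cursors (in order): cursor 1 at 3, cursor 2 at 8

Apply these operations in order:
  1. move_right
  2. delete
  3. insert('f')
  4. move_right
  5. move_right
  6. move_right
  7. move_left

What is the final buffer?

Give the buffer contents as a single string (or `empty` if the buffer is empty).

Answer: kqwfgoqcfx

Derivation:
After op 1 (move_right): buffer="kqwngoqcmx" (len 10), cursors c1@4 c2@9, authorship ..........
After op 2 (delete): buffer="kqwgoqcx" (len 8), cursors c1@3 c2@7, authorship ........
After op 3 (insert('f')): buffer="kqwfgoqcfx" (len 10), cursors c1@4 c2@9, authorship ...1....2.
After op 4 (move_right): buffer="kqwfgoqcfx" (len 10), cursors c1@5 c2@10, authorship ...1....2.
After op 5 (move_right): buffer="kqwfgoqcfx" (len 10), cursors c1@6 c2@10, authorship ...1....2.
After op 6 (move_right): buffer="kqwfgoqcfx" (len 10), cursors c1@7 c2@10, authorship ...1....2.
After op 7 (move_left): buffer="kqwfgoqcfx" (len 10), cursors c1@6 c2@9, authorship ...1....2.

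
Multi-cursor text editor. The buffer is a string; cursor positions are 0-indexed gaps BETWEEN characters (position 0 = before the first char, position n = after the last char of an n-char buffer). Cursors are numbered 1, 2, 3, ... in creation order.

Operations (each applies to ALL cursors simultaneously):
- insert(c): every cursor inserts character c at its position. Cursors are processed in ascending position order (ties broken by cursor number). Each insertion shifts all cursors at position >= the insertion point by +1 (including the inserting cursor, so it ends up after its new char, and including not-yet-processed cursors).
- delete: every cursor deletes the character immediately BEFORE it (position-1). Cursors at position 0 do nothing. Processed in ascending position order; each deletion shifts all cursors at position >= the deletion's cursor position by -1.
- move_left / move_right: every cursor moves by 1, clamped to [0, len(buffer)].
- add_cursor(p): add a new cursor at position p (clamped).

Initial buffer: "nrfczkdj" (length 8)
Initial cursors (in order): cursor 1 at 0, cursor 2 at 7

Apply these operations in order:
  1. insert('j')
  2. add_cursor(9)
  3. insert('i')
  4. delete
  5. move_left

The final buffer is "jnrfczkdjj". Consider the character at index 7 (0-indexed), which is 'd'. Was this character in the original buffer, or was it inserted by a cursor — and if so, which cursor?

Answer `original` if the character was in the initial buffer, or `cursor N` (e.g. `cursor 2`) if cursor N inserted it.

Answer: original

Derivation:
After op 1 (insert('j')): buffer="jnrfczkdjj" (len 10), cursors c1@1 c2@9, authorship 1.......2.
After op 2 (add_cursor(9)): buffer="jnrfczkdjj" (len 10), cursors c1@1 c2@9 c3@9, authorship 1.......2.
After op 3 (insert('i')): buffer="jinrfczkdjiij" (len 13), cursors c1@2 c2@12 c3@12, authorship 11.......223.
After op 4 (delete): buffer="jnrfczkdjj" (len 10), cursors c1@1 c2@9 c3@9, authorship 1.......2.
After op 5 (move_left): buffer="jnrfczkdjj" (len 10), cursors c1@0 c2@8 c3@8, authorship 1.......2.
Authorship (.=original, N=cursor N): 1 . . . . . . . 2 .
Index 7: author = original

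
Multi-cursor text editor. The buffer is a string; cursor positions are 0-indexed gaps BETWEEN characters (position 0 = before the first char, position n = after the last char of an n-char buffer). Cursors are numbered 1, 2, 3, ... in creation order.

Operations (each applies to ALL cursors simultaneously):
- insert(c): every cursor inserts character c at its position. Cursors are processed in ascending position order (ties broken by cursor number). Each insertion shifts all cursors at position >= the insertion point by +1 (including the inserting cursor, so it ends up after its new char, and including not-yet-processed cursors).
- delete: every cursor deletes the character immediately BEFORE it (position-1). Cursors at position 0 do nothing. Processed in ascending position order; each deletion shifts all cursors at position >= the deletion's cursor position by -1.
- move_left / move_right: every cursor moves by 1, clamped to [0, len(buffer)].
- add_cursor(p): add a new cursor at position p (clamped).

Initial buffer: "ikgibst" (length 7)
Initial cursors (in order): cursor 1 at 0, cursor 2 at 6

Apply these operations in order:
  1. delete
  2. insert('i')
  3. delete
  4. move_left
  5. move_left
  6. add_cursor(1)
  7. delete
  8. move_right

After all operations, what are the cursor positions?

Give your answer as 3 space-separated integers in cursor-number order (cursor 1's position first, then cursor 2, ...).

Answer: 1 2 1

Derivation:
After op 1 (delete): buffer="ikgibt" (len 6), cursors c1@0 c2@5, authorship ......
After op 2 (insert('i')): buffer="iikgibit" (len 8), cursors c1@1 c2@7, authorship 1.....2.
After op 3 (delete): buffer="ikgibt" (len 6), cursors c1@0 c2@5, authorship ......
After op 4 (move_left): buffer="ikgibt" (len 6), cursors c1@0 c2@4, authorship ......
After op 5 (move_left): buffer="ikgibt" (len 6), cursors c1@0 c2@3, authorship ......
After op 6 (add_cursor(1)): buffer="ikgibt" (len 6), cursors c1@0 c3@1 c2@3, authorship ......
After op 7 (delete): buffer="kibt" (len 4), cursors c1@0 c3@0 c2@1, authorship ....
After op 8 (move_right): buffer="kibt" (len 4), cursors c1@1 c3@1 c2@2, authorship ....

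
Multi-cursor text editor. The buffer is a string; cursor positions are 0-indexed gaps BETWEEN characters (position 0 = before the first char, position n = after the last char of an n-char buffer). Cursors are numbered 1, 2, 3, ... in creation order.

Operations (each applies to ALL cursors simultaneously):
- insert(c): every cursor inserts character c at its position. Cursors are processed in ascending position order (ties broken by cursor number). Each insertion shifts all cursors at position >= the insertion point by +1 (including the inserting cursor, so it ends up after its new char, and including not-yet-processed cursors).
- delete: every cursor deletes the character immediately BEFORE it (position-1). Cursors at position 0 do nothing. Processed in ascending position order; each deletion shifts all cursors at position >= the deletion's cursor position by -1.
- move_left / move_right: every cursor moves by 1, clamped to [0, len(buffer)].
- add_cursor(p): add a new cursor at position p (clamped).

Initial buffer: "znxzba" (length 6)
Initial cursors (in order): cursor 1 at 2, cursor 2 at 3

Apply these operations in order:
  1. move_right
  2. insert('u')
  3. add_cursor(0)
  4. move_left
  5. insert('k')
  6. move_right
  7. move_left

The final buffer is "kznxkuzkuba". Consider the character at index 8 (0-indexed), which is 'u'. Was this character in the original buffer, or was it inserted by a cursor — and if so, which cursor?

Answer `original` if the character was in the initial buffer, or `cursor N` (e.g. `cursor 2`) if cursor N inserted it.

Answer: cursor 2

Derivation:
After op 1 (move_right): buffer="znxzba" (len 6), cursors c1@3 c2@4, authorship ......
After op 2 (insert('u')): buffer="znxuzuba" (len 8), cursors c1@4 c2@6, authorship ...1.2..
After op 3 (add_cursor(0)): buffer="znxuzuba" (len 8), cursors c3@0 c1@4 c2@6, authorship ...1.2..
After op 4 (move_left): buffer="znxuzuba" (len 8), cursors c3@0 c1@3 c2@5, authorship ...1.2..
After op 5 (insert('k')): buffer="kznxkuzkuba" (len 11), cursors c3@1 c1@5 c2@8, authorship 3...11.22..
After op 6 (move_right): buffer="kznxkuzkuba" (len 11), cursors c3@2 c1@6 c2@9, authorship 3...11.22..
After op 7 (move_left): buffer="kznxkuzkuba" (len 11), cursors c3@1 c1@5 c2@8, authorship 3...11.22..
Authorship (.=original, N=cursor N): 3 . . . 1 1 . 2 2 . .
Index 8: author = 2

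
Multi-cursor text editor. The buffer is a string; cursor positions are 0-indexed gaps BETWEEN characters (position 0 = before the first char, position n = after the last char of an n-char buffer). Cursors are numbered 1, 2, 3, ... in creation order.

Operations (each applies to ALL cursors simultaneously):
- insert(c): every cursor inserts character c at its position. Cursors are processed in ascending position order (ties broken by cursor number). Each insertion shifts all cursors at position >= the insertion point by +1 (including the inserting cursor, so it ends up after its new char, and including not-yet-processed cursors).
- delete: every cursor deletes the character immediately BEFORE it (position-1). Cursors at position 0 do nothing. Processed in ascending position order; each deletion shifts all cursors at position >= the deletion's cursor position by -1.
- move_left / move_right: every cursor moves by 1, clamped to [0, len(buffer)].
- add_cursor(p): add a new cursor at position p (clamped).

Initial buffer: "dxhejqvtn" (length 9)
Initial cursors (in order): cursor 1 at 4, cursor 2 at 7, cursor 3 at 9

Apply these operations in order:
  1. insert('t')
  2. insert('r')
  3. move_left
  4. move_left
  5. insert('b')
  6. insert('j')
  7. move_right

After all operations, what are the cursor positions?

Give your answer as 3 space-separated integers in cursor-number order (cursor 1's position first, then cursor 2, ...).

After op 1 (insert('t')): buffer="dxhetjqvttnt" (len 12), cursors c1@5 c2@9 c3@12, authorship ....1...2..3
After op 2 (insert('r')): buffer="dxhetrjqvtrtntr" (len 15), cursors c1@6 c2@11 c3@15, authorship ....11...22..33
After op 3 (move_left): buffer="dxhetrjqvtrtntr" (len 15), cursors c1@5 c2@10 c3@14, authorship ....11...22..33
After op 4 (move_left): buffer="dxhetrjqvtrtntr" (len 15), cursors c1@4 c2@9 c3@13, authorship ....11...22..33
After op 5 (insert('b')): buffer="dxhebtrjqvbtrtnbtr" (len 18), cursors c1@5 c2@11 c3@16, authorship ....111...222..333
After op 6 (insert('j')): buffer="dxhebjtrjqvbjtrtnbjtr" (len 21), cursors c1@6 c2@13 c3@19, authorship ....1111...2222..3333
After op 7 (move_right): buffer="dxhebjtrjqvbjtrtnbjtr" (len 21), cursors c1@7 c2@14 c3@20, authorship ....1111...2222..3333

Answer: 7 14 20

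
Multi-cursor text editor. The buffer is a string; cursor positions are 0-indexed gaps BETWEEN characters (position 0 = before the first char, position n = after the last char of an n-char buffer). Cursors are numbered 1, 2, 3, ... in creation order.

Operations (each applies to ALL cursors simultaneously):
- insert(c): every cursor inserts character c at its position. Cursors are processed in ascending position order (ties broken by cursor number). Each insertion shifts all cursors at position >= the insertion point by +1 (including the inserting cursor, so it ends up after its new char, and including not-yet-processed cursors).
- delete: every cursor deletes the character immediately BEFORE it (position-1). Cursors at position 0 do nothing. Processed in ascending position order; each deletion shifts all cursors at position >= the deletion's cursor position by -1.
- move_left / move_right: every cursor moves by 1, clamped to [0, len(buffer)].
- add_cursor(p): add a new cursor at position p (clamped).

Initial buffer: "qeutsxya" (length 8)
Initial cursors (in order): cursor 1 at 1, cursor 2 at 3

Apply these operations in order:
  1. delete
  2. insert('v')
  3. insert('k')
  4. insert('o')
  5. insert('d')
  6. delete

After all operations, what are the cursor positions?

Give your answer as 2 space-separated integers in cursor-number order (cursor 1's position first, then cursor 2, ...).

After op 1 (delete): buffer="etsxya" (len 6), cursors c1@0 c2@1, authorship ......
After op 2 (insert('v')): buffer="vevtsxya" (len 8), cursors c1@1 c2@3, authorship 1.2.....
After op 3 (insert('k')): buffer="vkevktsxya" (len 10), cursors c1@2 c2@5, authorship 11.22.....
After op 4 (insert('o')): buffer="vkoevkotsxya" (len 12), cursors c1@3 c2@7, authorship 111.222.....
After op 5 (insert('d')): buffer="vkodevkodtsxya" (len 14), cursors c1@4 c2@9, authorship 1111.2222.....
After op 6 (delete): buffer="vkoevkotsxya" (len 12), cursors c1@3 c2@7, authorship 111.222.....

Answer: 3 7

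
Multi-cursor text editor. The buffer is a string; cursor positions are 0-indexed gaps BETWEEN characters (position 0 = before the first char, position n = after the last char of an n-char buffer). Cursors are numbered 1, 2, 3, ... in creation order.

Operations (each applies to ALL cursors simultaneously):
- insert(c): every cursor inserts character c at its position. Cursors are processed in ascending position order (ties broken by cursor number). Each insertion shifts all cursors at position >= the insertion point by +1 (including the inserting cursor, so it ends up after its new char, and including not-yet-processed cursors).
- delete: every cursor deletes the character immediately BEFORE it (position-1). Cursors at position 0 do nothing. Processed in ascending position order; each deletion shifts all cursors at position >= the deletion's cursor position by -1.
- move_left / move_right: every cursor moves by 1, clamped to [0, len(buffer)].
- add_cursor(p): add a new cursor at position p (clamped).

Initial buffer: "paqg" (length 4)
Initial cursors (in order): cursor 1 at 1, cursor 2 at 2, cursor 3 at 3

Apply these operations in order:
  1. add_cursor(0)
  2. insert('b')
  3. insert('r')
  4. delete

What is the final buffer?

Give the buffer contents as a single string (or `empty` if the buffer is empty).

After op 1 (add_cursor(0)): buffer="paqg" (len 4), cursors c4@0 c1@1 c2@2 c3@3, authorship ....
After op 2 (insert('b')): buffer="bpbabqbg" (len 8), cursors c4@1 c1@3 c2@5 c3@7, authorship 4.1.2.3.
After op 3 (insert('r')): buffer="brpbrabrqbrg" (len 12), cursors c4@2 c1@5 c2@8 c3@11, authorship 44.11.22.33.
After op 4 (delete): buffer="bpbabqbg" (len 8), cursors c4@1 c1@3 c2@5 c3@7, authorship 4.1.2.3.

Answer: bpbabqbg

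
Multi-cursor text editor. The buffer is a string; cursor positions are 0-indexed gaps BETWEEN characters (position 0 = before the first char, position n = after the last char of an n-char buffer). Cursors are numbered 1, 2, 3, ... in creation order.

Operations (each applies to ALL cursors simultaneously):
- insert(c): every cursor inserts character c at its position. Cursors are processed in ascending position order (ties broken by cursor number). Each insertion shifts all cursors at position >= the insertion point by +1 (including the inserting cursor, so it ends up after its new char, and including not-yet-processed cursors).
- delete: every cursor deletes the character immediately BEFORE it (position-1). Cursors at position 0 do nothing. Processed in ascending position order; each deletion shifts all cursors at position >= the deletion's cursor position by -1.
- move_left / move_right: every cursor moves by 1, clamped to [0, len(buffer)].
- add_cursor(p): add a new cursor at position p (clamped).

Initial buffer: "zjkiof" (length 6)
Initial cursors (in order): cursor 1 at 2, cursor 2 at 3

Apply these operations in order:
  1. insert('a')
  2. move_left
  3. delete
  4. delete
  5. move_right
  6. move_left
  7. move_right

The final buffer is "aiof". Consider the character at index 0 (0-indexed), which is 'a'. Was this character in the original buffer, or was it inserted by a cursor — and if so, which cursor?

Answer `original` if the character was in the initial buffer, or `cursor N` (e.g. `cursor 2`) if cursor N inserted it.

After op 1 (insert('a')): buffer="zjakaiof" (len 8), cursors c1@3 c2@5, authorship ..1.2...
After op 2 (move_left): buffer="zjakaiof" (len 8), cursors c1@2 c2@4, authorship ..1.2...
After op 3 (delete): buffer="zaaiof" (len 6), cursors c1@1 c2@2, authorship .12...
After op 4 (delete): buffer="aiof" (len 4), cursors c1@0 c2@0, authorship 2...
After op 5 (move_right): buffer="aiof" (len 4), cursors c1@1 c2@1, authorship 2...
After op 6 (move_left): buffer="aiof" (len 4), cursors c1@0 c2@0, authorship 2...
After op 7 (move_right): buffer="aiof" (len 4), cursors c1@1 c2@1, authorship 2...
Authorship (.=original, N=cursor N): 2 . . .
Index 0: author = 2

Answer: cursor 2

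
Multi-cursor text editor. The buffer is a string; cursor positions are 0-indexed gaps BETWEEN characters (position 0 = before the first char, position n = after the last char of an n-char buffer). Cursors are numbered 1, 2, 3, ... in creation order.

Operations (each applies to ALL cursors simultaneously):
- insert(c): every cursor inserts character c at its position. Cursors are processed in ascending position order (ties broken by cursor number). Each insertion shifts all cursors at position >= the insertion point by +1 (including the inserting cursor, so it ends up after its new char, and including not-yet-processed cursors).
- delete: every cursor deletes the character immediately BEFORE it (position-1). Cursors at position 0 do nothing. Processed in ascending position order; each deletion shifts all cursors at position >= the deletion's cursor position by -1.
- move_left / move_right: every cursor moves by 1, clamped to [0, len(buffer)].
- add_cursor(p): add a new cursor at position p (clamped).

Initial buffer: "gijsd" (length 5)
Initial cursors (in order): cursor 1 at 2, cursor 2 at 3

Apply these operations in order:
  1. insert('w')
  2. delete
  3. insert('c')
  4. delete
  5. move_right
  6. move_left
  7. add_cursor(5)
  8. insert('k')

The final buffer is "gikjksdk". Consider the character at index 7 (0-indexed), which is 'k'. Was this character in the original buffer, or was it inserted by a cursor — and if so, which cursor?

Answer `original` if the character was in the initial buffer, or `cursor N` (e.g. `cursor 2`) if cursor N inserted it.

Answer: cursor 3

Derivation:
After op 1 (insert('w')): buffer="giwjwsd" (len 7), cursors c1@3 c2@5, authorship ..1.2..
After op 2 (delete): buffer="gijsd" (len 5), cursors c1@2 c2@3, authorship .....
After op 3 (insert('c')): buffer="gicjcsd" (len 7), cursors c1@3 c2@5, authorship ..1.2..
After op 4 (delete): buffer="gijsd" (len 5), cursors c1@2 c2@3, authorship .....
After op 5 (move_right): buffer="gijsd" (len 5), cursors c1@3 c2@4, authorship .....
After op 6 (move_left): buffer="gijsd" (len 5), cursors c1@2 c2@3, authorship .....
After op 7 (add_cursor(5)): buffer="gijsd" (len 5), cursors c1@2 c2@3 c3@5, authorship .....
After op 8 (insert('k')): buffer="gikjksdk" (len 8), cursors c1@3 c2@5 c3@8, authorship ..1.2..3
Authorship (.=original, N=cursor N): . . 1 . 2 . . 3
Index 7: author = 3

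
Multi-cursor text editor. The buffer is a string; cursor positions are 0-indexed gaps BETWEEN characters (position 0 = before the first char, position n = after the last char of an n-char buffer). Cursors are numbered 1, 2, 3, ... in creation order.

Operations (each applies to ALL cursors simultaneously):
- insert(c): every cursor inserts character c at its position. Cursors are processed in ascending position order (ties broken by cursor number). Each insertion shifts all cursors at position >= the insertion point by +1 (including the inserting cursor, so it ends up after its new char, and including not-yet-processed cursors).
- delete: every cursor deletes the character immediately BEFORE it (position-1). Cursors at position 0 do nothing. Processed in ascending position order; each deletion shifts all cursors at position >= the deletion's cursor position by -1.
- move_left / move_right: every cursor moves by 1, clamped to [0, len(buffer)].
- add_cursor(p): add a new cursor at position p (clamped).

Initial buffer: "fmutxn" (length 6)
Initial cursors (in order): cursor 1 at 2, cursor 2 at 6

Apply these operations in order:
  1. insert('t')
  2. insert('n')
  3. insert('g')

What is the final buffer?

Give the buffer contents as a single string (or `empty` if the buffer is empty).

After op 1 (insert('t')): buffer="fmtutxnt" (len 8), cursors c1@3 c2@8, authorship ..1....2
After op 2 (insert('n')): buffer="fmtnutxntn" (len 10), cursors c1@4 c2@10, authorship ..11....22
After op 3 (insert('g')): buffer="fmtngutxntng" (len 12), cursors c1@5 c2@12, authorship ..111....222

Answer: fmtngutxntng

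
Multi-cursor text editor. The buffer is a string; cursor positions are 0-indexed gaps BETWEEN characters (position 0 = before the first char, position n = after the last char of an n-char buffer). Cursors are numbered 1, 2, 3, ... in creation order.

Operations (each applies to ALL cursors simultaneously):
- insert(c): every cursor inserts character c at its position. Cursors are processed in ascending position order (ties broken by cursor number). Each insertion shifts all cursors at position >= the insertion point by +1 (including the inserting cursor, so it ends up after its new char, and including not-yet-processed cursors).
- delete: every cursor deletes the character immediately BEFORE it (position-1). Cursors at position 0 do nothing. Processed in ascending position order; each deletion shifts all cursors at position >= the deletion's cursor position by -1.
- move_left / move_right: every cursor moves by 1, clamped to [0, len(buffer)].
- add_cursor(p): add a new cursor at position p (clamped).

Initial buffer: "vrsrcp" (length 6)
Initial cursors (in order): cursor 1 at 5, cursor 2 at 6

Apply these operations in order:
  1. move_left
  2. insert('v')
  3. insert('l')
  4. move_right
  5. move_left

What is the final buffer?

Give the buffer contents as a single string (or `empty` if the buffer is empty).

Answer: vrsrvlcvlp

Derivation:
After op 1 (move_left): buffer="vrsrcp" (len 6), cursors c1@4 c2@5, authorship ......
After op 2 (insert('v')): buffer="vrsrvcvp" (len 8), cursors c1@5 c2@7, authorship ....1.2.
After op 3 (insert('l')): buffer="vrsrvlcvlp" (len 10), cursors c1@6 c2@9, authorship ....11.22.
After op 4 (move_right): buffer="vrsrvlcvlp" (len 10), cursors c1@7 c2@10, authorship ....11.22.
After op 5 (move_left): buffer="vrsrvlcvlp" (len 10), cursors c1@6 c2@9, authorship ....11.22.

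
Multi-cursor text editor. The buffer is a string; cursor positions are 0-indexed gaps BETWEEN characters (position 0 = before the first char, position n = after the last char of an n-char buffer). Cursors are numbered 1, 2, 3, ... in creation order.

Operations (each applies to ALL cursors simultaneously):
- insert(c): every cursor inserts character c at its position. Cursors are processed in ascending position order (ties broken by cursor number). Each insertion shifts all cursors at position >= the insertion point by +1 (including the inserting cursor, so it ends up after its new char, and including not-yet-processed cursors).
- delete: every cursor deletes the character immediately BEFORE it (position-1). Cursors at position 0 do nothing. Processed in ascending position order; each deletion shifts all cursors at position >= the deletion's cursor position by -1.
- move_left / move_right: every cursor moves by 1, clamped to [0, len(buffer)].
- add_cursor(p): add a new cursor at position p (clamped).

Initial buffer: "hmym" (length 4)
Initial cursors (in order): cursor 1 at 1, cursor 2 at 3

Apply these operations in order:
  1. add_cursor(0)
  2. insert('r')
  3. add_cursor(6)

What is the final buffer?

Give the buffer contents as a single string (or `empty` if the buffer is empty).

Answer: rhrmyrm

Derivation:
After op 1 (add_cursor(0)): buffer="hmym" (len 4), cursors c3@0 c1@1 c2@3, authorship ....
After op 2 (insert('r')): buffer="rhrmyrm" (len 7), cursors c3@1 c1@3 c2@6, authorship 3.1..2.
After op 3 (add_cursor(6)): buffer="rhrmyrm" (len 7), cursors c3@1 c1@3 c2@6 c4@6, authorship 3.1..2.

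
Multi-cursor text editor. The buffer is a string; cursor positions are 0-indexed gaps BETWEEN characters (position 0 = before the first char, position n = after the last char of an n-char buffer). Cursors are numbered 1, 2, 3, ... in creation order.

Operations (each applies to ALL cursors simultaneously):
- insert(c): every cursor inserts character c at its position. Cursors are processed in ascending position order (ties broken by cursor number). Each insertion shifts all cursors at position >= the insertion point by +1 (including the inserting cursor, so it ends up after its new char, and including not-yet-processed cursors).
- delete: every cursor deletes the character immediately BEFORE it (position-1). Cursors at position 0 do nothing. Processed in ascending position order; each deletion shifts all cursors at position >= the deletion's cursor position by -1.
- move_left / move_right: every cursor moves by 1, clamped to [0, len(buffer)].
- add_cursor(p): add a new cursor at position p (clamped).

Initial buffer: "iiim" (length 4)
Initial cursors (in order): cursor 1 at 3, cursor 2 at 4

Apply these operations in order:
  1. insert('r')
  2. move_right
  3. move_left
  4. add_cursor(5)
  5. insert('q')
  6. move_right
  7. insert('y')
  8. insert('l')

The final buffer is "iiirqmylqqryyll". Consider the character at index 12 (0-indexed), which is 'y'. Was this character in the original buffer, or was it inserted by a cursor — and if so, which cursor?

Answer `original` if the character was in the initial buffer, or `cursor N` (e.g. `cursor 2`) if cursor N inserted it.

Answer: cursor 3

Derivation:
After op 1 (insert('r')): buffer="iiirmr" (len 6), cursors c1@4 c2@6, authorship ...1.2
After op 2 (move_right): buffer="iiirmr" (len 6), cursors c1@5 c2@6, authorship ...1.2
After op 3 (move_left): buffer="iiirmr" (len 6), cursors c1@4 c2@5, authorship ...1.2
After op 4 (add_cursor(5)): buffer="iiirmr" (len 6), cursors c1@4 c2@5 c3@5, authorship ...1.2
After op 5 (insert('q')): buffer="iiirqmqqr" (len 9), cursors c1@5 c2@8 c3@8, authorship ...11.232
After op 6 (move_right): buffer="iiirqmqqr" (len 9), cursors c1@6 c2@9 c3@9, authorship ...11.232
After op 7 (insert('y')): buffer="iiirqmyqqryy" (len 12), cursors c1@7 c2@12 c3@12, authorship ...11.123223
After op 8 (insert('l')): buffer="iiirqmylqqryyll" (len 15), cursors c1@8 c2@15 c3@15, authorship ...11.112322323
Authorship (.=original, N=cursor N): . . . 1 1 . 1 1 2 3 2 2 3 2 3
Index 12: author = 3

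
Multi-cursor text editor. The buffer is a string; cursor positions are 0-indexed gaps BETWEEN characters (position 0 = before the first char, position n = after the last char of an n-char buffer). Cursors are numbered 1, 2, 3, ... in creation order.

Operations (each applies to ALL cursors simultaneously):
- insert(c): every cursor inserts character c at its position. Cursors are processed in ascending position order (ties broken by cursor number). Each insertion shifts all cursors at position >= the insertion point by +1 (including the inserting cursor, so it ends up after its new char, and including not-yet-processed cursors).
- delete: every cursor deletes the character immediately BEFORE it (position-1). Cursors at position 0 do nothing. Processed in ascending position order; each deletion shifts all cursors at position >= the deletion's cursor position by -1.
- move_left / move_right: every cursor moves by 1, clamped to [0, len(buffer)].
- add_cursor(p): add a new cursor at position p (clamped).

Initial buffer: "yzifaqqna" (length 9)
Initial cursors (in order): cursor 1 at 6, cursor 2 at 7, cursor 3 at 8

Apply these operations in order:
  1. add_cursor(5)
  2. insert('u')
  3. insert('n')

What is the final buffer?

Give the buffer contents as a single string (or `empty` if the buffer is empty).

After op 1 (add_cursor(5)): buffer="yzifaqqna" (len 9), cursors c4@5 c1@6 c2@7 c3@8, authorship .........
After op 2 (insert('u')): buffer="yzifauququnua" (len 13), cursors c4@6 c1@8 c2@10 c3@12, authorship .....4.1.2.3.
After op 3 (insert('n')): buffer="yzifaunqunqunnuna" (len 17), cursors c4@7 c1@10 c2@13 c3@16, authorship .....44.11.22.33.

Answer: yzifaunqunqunnuna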